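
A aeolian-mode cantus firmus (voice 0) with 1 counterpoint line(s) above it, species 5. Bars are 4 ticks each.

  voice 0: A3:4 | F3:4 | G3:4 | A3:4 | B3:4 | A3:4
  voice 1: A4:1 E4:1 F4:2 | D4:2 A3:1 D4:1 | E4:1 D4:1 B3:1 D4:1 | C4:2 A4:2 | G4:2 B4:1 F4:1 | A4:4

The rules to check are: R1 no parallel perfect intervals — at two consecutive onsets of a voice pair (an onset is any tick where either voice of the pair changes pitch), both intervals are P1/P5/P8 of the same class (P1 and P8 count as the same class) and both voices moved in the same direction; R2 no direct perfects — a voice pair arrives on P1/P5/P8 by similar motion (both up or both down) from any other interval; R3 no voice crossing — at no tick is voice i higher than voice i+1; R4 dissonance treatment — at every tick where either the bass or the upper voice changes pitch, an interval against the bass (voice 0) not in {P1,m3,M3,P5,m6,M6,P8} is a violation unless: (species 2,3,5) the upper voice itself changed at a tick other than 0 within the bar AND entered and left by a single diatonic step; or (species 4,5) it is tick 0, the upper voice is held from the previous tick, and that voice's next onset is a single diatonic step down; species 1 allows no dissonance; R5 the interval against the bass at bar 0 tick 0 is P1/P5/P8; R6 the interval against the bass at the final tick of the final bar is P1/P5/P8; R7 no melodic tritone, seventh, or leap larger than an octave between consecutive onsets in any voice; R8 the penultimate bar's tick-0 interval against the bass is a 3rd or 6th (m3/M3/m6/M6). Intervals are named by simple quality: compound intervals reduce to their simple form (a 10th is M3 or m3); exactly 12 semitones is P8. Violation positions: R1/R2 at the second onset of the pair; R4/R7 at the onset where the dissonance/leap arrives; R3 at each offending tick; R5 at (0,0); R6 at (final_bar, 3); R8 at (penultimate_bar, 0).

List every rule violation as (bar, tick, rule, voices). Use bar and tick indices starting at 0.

bar 0: v0=A3 v1=A4 downbeat P8
bar 1: v0=F3 v1=D4 downbeat M6
bar 2: v0=G3 v1=E4 downbeat M6
bar 3: v0=A3 v1=C4 downbeat m3
bar 4: v0=B3 v1=G4 downbeat m6
bar 5: v0=A3 v1=A4 downbeat P8
  -> R4 @ bar 4 tick 3 v(0, 1): B3/F4 TT untreated
  -> R7 @ bar 4 tick 3 v(1,): B4->F4 leap 6st

(4, 3, R4, (0, 1))
(4, 3, R7, (1,))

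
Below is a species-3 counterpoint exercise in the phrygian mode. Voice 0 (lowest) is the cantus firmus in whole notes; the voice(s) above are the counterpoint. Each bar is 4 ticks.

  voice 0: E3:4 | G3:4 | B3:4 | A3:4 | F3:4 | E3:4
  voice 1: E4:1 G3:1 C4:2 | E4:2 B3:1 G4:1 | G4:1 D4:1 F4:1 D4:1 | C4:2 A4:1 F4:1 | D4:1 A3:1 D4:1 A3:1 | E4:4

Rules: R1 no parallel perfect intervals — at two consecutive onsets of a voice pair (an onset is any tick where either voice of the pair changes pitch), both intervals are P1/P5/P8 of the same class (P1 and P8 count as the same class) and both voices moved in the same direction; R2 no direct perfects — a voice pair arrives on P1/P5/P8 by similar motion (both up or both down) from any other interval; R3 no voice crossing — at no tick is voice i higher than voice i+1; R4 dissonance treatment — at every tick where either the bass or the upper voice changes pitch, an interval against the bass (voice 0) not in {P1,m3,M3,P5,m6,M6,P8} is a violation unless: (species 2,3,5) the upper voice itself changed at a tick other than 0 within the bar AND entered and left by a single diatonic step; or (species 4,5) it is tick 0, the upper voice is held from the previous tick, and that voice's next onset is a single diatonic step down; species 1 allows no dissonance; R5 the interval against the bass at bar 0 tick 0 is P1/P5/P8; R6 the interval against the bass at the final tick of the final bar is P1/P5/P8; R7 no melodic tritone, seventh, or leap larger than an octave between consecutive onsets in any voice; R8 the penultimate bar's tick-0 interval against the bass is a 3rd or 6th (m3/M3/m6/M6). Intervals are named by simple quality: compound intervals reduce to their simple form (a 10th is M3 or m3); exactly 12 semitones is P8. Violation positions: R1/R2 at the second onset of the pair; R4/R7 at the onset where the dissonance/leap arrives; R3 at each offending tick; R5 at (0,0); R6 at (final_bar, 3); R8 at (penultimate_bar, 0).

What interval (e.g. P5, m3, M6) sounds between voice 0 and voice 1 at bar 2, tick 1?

m3

voice 0=B3 voice 1=D4 -> m3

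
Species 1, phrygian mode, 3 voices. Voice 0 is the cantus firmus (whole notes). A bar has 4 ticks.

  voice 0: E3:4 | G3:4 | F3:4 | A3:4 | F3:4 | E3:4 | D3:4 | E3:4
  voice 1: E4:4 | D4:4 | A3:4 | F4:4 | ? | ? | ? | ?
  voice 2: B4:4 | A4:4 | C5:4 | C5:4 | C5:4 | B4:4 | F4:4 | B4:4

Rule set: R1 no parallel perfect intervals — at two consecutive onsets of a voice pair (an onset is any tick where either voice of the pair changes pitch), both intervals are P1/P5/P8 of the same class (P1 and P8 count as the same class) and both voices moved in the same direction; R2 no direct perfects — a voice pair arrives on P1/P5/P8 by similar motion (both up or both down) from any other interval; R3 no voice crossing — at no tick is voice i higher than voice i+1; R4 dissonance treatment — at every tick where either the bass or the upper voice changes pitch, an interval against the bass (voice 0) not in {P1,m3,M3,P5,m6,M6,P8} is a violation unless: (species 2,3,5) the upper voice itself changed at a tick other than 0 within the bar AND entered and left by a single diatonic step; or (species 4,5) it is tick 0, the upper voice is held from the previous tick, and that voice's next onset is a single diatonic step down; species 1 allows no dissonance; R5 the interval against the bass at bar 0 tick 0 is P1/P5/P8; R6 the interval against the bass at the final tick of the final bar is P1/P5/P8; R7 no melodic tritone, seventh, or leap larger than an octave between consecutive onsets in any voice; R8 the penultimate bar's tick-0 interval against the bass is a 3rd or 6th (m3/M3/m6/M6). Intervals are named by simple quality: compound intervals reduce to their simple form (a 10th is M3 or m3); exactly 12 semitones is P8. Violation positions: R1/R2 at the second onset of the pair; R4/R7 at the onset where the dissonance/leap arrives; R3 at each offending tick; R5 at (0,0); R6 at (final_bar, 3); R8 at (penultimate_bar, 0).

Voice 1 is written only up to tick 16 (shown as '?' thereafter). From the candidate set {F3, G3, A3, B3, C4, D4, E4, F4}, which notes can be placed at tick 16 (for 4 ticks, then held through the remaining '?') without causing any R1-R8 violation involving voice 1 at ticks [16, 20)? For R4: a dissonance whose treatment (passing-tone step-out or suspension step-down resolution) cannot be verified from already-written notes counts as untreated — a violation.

F3: violates R2
G3: violates R4,R7
A3: legal
B3: violates R4,R7
C4: violates R2
D4: legal
E4: violates R4
F4: legal

{A3, D4, F4}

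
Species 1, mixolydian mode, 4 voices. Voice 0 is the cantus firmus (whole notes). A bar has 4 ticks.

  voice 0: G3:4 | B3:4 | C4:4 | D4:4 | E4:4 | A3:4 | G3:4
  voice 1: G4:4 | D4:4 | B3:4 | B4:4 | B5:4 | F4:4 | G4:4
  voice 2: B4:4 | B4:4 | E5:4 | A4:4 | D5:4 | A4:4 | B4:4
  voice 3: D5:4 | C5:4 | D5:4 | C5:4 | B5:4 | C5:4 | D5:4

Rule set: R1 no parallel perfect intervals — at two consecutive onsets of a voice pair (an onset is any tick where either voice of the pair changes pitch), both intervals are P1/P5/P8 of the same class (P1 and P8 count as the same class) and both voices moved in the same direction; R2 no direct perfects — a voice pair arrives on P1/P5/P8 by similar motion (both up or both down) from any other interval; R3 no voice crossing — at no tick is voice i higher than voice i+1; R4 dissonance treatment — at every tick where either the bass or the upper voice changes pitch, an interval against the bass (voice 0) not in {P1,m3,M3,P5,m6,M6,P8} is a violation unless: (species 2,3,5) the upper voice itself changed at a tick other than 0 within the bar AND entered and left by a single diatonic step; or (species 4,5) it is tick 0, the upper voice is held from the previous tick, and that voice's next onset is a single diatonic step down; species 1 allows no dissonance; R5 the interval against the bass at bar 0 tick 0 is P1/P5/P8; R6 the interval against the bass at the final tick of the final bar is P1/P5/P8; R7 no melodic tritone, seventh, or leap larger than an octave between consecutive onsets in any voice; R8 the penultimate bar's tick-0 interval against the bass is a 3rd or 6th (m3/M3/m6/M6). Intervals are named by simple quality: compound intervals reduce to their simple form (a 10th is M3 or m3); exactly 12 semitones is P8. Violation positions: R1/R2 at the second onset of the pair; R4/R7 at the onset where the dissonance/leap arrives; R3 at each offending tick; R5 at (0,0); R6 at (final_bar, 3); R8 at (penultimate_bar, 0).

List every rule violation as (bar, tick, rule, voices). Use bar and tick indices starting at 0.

(0, 0, R5, (0, 2))
(1, 0, R4, (0, 3))
(2, 0, R3, (0, 1))
(2, 0, R3, (2, 3))
(2, 0, R4, (0, 1))
(2, 0, R4, (0, 3))
(2, 1, R3, (0, 1))
(2, 1, R3, (2, 3))
(2, 2, R3, (0, 1))
(2, 2, R3, (2, 3))
(2, 3, R3, (0, 1))
(2, 3, R3, (2, 3))
(3, 0, R3, (1, 2))
(3, 0, R4, (0, 3))
(3, 1, R3, (1, 2))
(3, 2, R3, (1, 2))
(3, 3, R3, (1, 2))
(4, 0, R2, (0, 1))
(4, 0, R2, (0, 3))
(4, 0, R2, (1, 3))
(4, 0, R3, (1, 2))
(4, 0, R4, (0, 2))
(4, 0, R7, (3,))
(4, 1, R3, (1, 2))
(4, 2, R3, (1, 2))
(4, 3, R3, (1, 2))
(5, 0, R2, (0, 2))
(5, 0, R2, (1, 3))
(5, 0, R7, (1,))
(5, 0, R7, (3,))
(5, 0, R8, (0, 2))
(6, 0, R1, (1, 3))
(6, 3, R6, (0, 2))

bar 0: v0=G3 v1=G4 v2=B4 v3=D5 downbeat P5
bar 1: v0=B3 v1=D4 v2=B4 v3=C5 downbeat m2
bar 2: v0=C4 v1=B3 v2=E5 v3=D5 downbeat M2
bar 3: v0=D4 v1=B4 v2=A4 v3=C5 downbeat m7
bar 4: v0=E4 v1=B5 v2=D5 v3=B5 downbeat P5
bar 5: v0=A3 v1=F4 v2=A4 v3=C5 downbeat m3
bar 6: v0=G3 v1=G4 v2=B4 v3=D5 downbeat P5
  -> R5 @ bar 0 tick 0 v(0, 2): opens on M3
  -> R4 @ bar 1 tick 0 v(0, 3): B3/C5 m2 untreated
  -> R3 @ bar 2 tick 0 v(0, 1): C4 above B3
  -> R3 @ bar 2 tick 0 v(2, 3): E5 above D5
  -> R4 @ bar 2 tick 0 v(0, 1): C4/B3 m2 untreated
  -> R4 @ bar 2 tick 0 v(0, 3): C4/D5 M2 untreated
  -> R3 @ bar 2 tick 1 v(0, 1): C4 above B3
  -> R3 @ bar 2 tick 1 v(2, 3): E5 above D5
  -> R3 @ bar 2 tick 2 v(0, 1): C4 above B3
  -> R3 @ bar 2 tick 2 v(2, 3): E5 above D5
  -> R3 @ bar 2 tick 3 v(0, 1): C4 above B3
  -> R3 @ bar 2 tick 3 v(2, 3): E5 above D5
  -> R3 @ bar 3 tick 0 v(1, 2): B4 above A4
  -> R4 @ bar 3 tick 0 v(0, 3): D4/C5 m7 untreated
  -> R3 @ bar 3 tick 1 v(1, 2): B4 above A4
  -> R3 @ bar 3 tick 2 v(1, 2): B4 above A4
  -> R3 @ bar 3 tick 3 v(1, 2): B4 above A4
  -> R2 @ bar 4 tick 0 v(0, 1): D4/B4 M6 -> E4/B5 P5 similar
  -> R2 @ bar 4 tick 0 v(0, 3): D4/C5 m7 -> E4/B5 P5 similar
  -> R2 @ bar 4 tick 0 v(1, 3): B4/C5 m2 -> B5/B5 P1 similar
  -> R3 @ bar 4 tick 0 v(1, 2): B5 above D5
  -> R4 @ bar 4 tick 0 v(0, 2): E4/D5 m7 untreated
  -> R7 @ bar 4 tick 0 v(3,): C5->B5 leap 11st
  -> R3 @ bar 4 tick 1 v(1, 2): B5 above D5
  -> R3 @ bar 4 tick 2 v(1, 2): B5 above D5
  -> R3 @ bar 4 tick 3 v(1, 2): B5 above D5
  -> R2 @ bar 5 tick 0 v(0, 2): E4/D5 m7 -> A3/A4 P8 similar
  -> R2 @ bar 5 tick 0 v(1, 3): B5/B5 P1 -> F4/C5 P5 similar
  -> R7 @ bar 5 tick 0 v(1,): B5->F4 leap 18st
  -> R7 @ bar 5 tick 0 v(3,): B5->C5 leap 11st
  -> R8 @ bar 5 tick 0 v(0, 2): penult P8 not 3rd/6th
  -> R1 @ bar 6 tick 0 v(1, 3): F4/C5 P5 -> G4/D5 P5 similar
  -> R6 @ bar 6 tick 3 v(0, 2): closes on M3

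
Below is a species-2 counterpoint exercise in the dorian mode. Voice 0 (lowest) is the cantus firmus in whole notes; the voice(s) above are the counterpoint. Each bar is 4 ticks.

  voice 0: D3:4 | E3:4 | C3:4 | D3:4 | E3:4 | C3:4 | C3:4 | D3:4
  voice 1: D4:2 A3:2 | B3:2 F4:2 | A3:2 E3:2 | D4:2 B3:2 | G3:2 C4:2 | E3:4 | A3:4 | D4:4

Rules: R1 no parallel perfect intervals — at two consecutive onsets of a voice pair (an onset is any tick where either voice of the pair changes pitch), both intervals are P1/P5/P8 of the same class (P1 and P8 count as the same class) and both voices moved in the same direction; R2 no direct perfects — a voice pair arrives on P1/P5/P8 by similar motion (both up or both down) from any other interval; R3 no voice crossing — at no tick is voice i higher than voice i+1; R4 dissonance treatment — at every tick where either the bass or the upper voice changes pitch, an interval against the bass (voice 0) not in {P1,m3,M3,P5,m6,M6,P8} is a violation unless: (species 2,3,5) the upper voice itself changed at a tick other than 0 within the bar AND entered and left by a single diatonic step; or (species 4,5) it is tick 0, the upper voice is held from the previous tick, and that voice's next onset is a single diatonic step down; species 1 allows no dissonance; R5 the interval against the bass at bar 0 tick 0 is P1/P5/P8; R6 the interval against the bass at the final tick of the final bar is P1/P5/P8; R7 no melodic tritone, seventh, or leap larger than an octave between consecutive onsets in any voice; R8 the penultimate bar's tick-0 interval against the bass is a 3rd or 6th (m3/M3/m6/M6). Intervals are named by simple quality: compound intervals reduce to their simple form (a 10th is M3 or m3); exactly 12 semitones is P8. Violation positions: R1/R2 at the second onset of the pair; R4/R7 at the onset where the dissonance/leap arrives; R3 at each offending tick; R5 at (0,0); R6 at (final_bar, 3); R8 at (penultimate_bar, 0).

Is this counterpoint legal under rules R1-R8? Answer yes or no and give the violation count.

bar 0: v0=D3 v1=D4 (P8)
bar 1: v0=E3 v1=B3 (P5)
bar 2: v0=C3 v1=A3 (M6)
bar 3: v0=D3 v1=D4 (P8)
bar 4: v0=E3 v1=G3 (m3)
bar 5: v0=C3 v1=E3 (M3)
bar 6: v0=C3 v1=A3 (M6)
bar 7: v0=D3 v1=D4 (P8)
  R1 @ bar1.0: D3/A3 P5 -> E3/B3 P5 similar
  R4 @ bar1.2: E3/F4 m2 untreated
  R7 @ bar1.2: B3->F4 leap 6st
  R2 @ bar3.0: C3/E3 M3 -> D3/D4 P8 similar
  R7 @ bar3.0: E3->D4 leap 10st
  R2 @ bar7.0: C3/A3 M6 -> D3/D4 P8 similar

No (6 violations)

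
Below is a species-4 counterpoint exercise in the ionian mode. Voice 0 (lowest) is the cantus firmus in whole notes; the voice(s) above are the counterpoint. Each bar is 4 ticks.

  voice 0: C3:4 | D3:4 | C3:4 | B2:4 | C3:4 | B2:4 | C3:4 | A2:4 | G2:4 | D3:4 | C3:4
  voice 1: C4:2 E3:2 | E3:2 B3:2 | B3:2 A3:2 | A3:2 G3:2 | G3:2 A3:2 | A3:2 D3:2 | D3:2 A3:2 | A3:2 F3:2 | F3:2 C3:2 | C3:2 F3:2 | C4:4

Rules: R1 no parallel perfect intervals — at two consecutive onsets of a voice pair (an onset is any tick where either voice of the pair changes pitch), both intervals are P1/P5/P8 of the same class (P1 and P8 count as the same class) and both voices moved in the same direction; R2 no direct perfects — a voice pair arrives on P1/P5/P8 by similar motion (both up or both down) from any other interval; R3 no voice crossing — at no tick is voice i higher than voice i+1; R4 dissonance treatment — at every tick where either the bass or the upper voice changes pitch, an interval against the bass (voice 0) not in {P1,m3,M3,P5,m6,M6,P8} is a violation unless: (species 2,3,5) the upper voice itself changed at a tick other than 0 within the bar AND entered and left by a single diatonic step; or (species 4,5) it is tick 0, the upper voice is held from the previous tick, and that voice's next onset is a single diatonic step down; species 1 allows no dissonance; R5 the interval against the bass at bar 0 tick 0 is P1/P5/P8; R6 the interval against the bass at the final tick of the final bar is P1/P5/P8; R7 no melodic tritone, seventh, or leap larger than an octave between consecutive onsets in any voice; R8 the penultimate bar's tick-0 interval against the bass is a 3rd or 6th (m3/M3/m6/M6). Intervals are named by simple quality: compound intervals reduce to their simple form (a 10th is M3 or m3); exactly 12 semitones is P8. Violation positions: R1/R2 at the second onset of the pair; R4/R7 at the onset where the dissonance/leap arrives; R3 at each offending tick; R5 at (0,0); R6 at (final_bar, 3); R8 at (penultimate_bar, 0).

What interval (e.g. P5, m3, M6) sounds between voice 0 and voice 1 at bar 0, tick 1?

P8

voice 0=C3 voice 1=C4 -> P8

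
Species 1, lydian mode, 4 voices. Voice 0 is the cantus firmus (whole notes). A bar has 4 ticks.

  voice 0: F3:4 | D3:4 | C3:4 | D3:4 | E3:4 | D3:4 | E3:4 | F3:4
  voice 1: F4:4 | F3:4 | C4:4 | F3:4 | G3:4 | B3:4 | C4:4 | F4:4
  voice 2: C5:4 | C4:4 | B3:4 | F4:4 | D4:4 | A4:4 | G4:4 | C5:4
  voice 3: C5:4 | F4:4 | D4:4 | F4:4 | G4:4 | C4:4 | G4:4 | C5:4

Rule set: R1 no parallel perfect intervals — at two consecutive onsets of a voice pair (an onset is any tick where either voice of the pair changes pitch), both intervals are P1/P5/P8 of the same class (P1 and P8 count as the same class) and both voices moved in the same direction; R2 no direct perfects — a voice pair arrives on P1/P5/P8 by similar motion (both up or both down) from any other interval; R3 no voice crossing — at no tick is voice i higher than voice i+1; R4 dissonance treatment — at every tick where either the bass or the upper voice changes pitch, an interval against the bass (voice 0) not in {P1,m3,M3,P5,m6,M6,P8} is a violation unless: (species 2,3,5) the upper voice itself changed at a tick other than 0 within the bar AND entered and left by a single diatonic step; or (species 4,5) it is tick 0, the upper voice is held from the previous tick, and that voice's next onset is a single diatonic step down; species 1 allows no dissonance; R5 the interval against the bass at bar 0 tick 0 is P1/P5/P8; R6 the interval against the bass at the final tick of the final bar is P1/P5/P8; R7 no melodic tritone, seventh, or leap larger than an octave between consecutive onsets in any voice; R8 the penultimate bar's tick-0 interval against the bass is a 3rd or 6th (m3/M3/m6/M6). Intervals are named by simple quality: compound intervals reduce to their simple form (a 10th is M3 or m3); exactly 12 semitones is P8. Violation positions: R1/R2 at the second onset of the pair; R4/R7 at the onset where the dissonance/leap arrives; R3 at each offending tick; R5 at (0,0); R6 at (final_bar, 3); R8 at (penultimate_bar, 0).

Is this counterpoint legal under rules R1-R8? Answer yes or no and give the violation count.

No (25 violations)

bar 0: v0=F3 v1=F4 v2=C5 v3=C5 (P5)
bar 1: v0=D3 v1=F3 v2=C4 v3=F4 (m3)
bar 2: v0=C3 v1=C4 v2=B3 v3=D4 (M2)
bar 3: v0=D3 v1=F3 v2=F4 v3=F4 (m3)
bar 4: v0=E3 v1=G3 v2=D4 v3=G4 (m3)
bar 5: v0=D3 v1=B3 v2=A4 v3=C4 (m7)
bar 6: v0=E3 v1=C4 v2=G4 v3=G4 (m3)
bar 7: v0=F3 v1=F4 v2=C5 v3=C5 (P5)
  R1 @ bar1.0: F4/C5 P5 -> F3/C4 P5 similar
  R2 @ bar1.0: F4/C5 P5 -> F3/F4 P8 similar
  R4 @ bar1.0: D3/C4 m7 untreated
  R3 @ bar2.0: C4 above B3
  R4 @ bar2.0: C3/B3 M7 untreated
  R4 @ bar2.0: C3/D4 M2 untreated
  R3 @ bar2.1: C4 above B3
  R3 @ bar2.2: C4 above B3
  R3 @ bar2.3: C4 above B3
  R2 @ bar3.0: B3/D4 m3 -> F4/F4 P1 similar
  R7 @ bar3.0: B3->F4 leap 6st
  R1 @ bar4.0: F3/F4 P8 -> G3/G4 P8 similar
  R4 @ bar4.0: E3/D4 m7 untreated
  R3 @ bar5.0: A4 above C4
  R4 @ bar5.0: D3/C4 m7 untreated
  R3 @ bar5.1: A4 above C4
  R3 @ bar5.2: A4 above C4
  R3 @ bar5.3: A4 above C4
  R2 @ bar6.0: B3/C4 m2 -> C4/G4 P5 similar
  R1 @ bar7.0: C4/G4 P5 -> F4/C5 P5 similar
  R1 @ bar7.0: C4/G4 P5 -> F4/C5 P5 similar
  R1 @ bar7.0: G4/G4 P1 -> C5/C5 P1 similar
  R2 @ bar7.0: E3/C4 m6 -> F3/F4 P8 similar
  R2 @ bar7.0: E3/G4 m3 -> F3/C5 P5 similar
  R2 @ bar7.0: E3/G4 m3 -> F3/C5 P5 similar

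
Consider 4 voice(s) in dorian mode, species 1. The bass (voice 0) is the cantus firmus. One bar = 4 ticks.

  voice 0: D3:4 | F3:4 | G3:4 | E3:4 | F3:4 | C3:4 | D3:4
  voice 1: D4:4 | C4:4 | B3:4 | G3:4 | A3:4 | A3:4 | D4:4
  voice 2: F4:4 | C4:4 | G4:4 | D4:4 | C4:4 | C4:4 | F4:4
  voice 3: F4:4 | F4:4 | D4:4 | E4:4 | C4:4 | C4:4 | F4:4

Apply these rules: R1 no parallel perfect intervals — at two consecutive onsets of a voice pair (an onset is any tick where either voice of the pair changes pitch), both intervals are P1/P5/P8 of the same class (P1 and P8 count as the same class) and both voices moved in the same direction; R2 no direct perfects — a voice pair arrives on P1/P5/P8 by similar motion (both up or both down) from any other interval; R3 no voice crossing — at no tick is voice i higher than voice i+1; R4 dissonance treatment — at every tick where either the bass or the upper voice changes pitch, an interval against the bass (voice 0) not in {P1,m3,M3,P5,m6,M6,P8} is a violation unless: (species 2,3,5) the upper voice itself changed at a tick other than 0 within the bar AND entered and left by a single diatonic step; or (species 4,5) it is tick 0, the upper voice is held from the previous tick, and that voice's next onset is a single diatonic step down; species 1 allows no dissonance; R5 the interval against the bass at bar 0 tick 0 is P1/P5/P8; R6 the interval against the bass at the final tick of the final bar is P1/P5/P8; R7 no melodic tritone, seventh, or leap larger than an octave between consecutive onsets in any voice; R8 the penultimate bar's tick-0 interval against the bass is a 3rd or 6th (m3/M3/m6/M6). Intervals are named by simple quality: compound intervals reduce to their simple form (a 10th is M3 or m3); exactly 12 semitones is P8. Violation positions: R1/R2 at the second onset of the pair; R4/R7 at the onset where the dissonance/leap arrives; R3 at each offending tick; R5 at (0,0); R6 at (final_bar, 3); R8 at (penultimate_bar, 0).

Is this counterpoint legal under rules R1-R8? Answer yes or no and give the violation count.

bar 0: v0=D3 v1=D4 v2=F4 v3=F4 (m3)
bar 1: v0=F3 v1=C4 v2=C4 v3=F4 (P8)
bar 2: v0=G3 v1=B3 v2=G4 v3=D4 (P5)
bar 3: v0=E3 v1=G3 v2=D4 v3=E4 (P8)
bar 4: v0=F3 v1=A3 v2=C4 v3=C4 (P5)
bar 5: v0=C3 v1=A3 v2=C4 v3=C4 (P8)
bar 6: v0=D3 v1=D4 v2=F4 v3=F4 (m3)
  R5 @ bar0.0: opens on m3
  R5 @ bar0.0: opens on m3
  R2 @ bar1.0: D4/F4 m3 -> C4/C4 P1 similar
  R2 @ bar2.0: F3/C4 P5 -> G3/G4 P8 similar
  R3 @ bar2.0: G4 above D4
  R3 @ bar2.1: G4 above D4
  R3 @ bar2.2: G4 above D4
  R3 @ bar2.3: G4 above D4
  R2 @ bar3.0: B3/G4 m6 -> G3/D4 P5 similar
  R4 @ bar3.0: E3/D4 m7 untreated
  R2 @ bar4.0: D4/E4 M2 -> C4/C4 P1 similar
  R8 @ bar5.0: penult P8 not 3rd/6th
  R8 @ bar5.0: penult P8 not 3rd/6th
  R1 @ bar6.0: C4/C4 P1 -> F4/F4 P1 similar
  R2 @ bar6.0: C3/A3 M6 -> D3/D4 P8 similar
  R6 @ bar6.3: closes on m3
  R6 @ bar6.3: closes on m3

No (17 violations)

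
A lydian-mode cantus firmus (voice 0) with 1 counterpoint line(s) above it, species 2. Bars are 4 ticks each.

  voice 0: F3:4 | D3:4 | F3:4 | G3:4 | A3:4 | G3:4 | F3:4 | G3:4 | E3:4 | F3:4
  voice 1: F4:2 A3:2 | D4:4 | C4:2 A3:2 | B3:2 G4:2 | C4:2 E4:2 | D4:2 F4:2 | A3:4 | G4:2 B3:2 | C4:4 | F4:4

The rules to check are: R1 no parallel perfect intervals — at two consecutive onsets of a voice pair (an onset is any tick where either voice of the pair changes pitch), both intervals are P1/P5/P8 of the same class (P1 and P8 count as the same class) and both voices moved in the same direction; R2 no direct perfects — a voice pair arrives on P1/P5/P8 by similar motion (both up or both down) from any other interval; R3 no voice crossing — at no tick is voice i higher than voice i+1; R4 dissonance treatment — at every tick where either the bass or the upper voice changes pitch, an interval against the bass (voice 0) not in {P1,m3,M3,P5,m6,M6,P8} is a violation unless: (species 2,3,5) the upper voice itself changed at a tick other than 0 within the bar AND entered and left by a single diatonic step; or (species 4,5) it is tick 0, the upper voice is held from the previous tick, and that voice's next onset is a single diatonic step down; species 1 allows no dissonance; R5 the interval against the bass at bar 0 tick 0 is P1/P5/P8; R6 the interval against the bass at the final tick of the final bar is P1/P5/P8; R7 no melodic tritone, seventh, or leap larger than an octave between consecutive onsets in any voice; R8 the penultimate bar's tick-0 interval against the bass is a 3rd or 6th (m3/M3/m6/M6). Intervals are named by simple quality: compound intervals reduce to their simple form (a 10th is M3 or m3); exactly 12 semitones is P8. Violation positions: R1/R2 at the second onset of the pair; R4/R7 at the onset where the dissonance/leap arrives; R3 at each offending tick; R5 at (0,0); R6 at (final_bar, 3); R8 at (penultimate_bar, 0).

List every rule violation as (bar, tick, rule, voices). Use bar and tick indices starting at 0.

(5, 0, R1, (0, 1))
(5, 2, R4, (0, 1))
(7, 0, R2, (0, 1))
(7, 0, R7, (1,))
(9, 0, R2, (0, 1))

bar 0: v0=F3 v1=F4 downbeat P8
bar 1: v0=D3 v1=D4 downbeat P8
bar 2: v0=F3 v1=C4 downbeat P5
bar 3: v0=G3 v1=B3 downbeat M3
bar 4: v0=A3 v1=C4 downbeat m3
bar 5: v0=G3 v1=D4 downbeat P5
bar 6: v0=F3 v1=A3 downbeat M3
bar 7: v0=G3 v1=G4 downbeat P8
bar 8: v0=E3 v1=C4 downbeat m6
bar 9: v0=F3 v1=F4 downbeat P8
  -> R1 @ bar 5 tick 0 v(0, 1): A3/E4 P5 -> G3/D4 P5 similar
  -> R4 @ bar 5 tick 2 v(0, 1): G3/F4 m7 untreated
  -> R2 @ bar 7 tick 0 v(0, 1): F3/A3 M3 -> G3/G4 P8 similar
  -> R7 @ bar 7 tick 0 v(1,): A3->G4 leap 10st
  -> R2 @ bar 9 tick 0 v(0, 1): E3/C4 m6 -> F3/F4 P8 similar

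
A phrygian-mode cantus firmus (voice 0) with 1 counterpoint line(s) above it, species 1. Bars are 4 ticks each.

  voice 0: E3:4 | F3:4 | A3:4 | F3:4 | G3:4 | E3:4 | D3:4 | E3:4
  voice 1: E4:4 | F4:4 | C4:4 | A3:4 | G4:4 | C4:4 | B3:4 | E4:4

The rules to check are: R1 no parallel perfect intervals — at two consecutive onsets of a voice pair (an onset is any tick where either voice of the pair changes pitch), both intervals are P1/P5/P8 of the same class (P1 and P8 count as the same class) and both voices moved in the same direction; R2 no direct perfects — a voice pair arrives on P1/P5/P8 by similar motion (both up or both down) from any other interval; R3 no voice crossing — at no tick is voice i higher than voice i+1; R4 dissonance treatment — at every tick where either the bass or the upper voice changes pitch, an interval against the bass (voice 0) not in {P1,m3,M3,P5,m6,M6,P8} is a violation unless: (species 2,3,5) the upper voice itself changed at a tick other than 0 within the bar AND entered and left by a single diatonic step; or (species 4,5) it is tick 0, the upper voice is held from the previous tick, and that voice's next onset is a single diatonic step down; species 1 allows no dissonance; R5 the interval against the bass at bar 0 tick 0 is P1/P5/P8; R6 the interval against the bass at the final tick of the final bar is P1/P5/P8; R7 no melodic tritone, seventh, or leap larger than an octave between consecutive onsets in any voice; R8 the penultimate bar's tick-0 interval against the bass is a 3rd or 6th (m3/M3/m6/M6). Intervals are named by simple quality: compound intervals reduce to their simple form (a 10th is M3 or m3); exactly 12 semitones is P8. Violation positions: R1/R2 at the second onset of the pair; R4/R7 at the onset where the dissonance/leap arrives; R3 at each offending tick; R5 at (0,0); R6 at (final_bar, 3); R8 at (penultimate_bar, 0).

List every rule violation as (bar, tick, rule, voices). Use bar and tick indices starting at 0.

bar 0: v0=E3 v1=E4 downbeat P8
bar 1: v0=F3 v1=F4 downbeat P8
bar 2: v0=A3 v1=C4 downbeat m3
bar 3: v0=F3 v1=A3 downbeat M3
bar 4: v0=G3 v1=G4 downbeat P8
bar 5: v0=E3 v1=C4 downbeat m6
bar 6: v0=D3 v1=B3 downbeat M6
bar 7: v0=E3 v1=E4 downbeat P8
  -> R1 @ bar 1 tick 0 v(0, 1): E3/E4 P8 -> F3/F4 P8 similar
  -> R2 @ bar 4 tick 0 v(0, 1): F3/A3 M3 -> G3/G4 P8 similar
  -> R7 @ bar 4 tick 0 v(1,): A3->G4 leap 10st
  -> R2 @ bar 7 tick 0 v(0, 1): D3/B3 M6 -> E3/E4 P8 similar

(1, 0, R1, (0, 1))
(4, 0, R2, (0, 1))
(4, 0, R7, (1,))
(7, 0, R2, (0, 1))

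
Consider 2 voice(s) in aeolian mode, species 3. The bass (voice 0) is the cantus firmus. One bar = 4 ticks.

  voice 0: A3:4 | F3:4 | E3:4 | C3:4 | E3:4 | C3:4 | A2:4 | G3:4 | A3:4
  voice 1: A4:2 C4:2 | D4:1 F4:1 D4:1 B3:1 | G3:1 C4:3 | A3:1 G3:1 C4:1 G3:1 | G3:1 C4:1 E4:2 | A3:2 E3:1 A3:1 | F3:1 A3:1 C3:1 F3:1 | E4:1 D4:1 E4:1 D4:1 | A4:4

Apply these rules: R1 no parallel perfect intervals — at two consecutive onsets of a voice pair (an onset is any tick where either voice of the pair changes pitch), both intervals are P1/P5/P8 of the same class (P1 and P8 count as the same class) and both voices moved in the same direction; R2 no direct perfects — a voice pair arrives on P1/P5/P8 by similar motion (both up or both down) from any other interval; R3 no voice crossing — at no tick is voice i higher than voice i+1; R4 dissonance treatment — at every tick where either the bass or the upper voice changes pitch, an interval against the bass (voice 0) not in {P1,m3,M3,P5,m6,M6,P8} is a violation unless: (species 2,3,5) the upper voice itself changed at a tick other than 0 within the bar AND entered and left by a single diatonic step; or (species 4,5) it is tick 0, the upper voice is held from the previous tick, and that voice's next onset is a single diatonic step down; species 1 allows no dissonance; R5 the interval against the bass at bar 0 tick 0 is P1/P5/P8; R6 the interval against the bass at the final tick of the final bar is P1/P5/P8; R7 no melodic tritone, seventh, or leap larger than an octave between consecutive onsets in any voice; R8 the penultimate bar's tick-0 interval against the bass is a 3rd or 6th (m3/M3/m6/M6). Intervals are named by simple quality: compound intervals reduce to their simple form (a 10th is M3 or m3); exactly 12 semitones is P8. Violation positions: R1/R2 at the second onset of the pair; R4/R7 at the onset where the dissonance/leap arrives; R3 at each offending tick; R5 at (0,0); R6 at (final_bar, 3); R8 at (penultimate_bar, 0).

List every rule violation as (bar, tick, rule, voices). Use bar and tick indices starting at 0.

bar 0: v0=A3 v1=A4 downbeat P8
bar 1: v0=F3 v1=D4 downbeat M6
bar 2: v0=E3 v1=G3 downbeat m3
bar 3: v0=C3 v1=A3 downbeat M6
bar 4: v0=E3 v1=G3 downbeat m3
bar 5: v0=C3 v1=A3 downbeat M6
bar 6: v0=A2 v1=F3 downbeat m6
bar 7: v0=G3 v1=E4 downbeat M6
bar 8: v0=A3 v1=A4 downbeat P8
  -> R4 @ bar 1 tick 3 v(0, 1): F3/B3 TT untreated
  -> R7 @ bar 7 tick 0 v(0,): A2->G3 leap 10st
  -> R7 @ bar 7 tick 0 v(1,): F3->E4 leap 11st
  -> R2 @ bar 8 tick 0 v(0, 1): G3/D4 P5 -> A3/A4 P8 similar

(1, 3, R4, (0, 1))
(7, 0, R7, (0,))
(7, 0, R7, (1,))
(8, 0, R2, (0, 1))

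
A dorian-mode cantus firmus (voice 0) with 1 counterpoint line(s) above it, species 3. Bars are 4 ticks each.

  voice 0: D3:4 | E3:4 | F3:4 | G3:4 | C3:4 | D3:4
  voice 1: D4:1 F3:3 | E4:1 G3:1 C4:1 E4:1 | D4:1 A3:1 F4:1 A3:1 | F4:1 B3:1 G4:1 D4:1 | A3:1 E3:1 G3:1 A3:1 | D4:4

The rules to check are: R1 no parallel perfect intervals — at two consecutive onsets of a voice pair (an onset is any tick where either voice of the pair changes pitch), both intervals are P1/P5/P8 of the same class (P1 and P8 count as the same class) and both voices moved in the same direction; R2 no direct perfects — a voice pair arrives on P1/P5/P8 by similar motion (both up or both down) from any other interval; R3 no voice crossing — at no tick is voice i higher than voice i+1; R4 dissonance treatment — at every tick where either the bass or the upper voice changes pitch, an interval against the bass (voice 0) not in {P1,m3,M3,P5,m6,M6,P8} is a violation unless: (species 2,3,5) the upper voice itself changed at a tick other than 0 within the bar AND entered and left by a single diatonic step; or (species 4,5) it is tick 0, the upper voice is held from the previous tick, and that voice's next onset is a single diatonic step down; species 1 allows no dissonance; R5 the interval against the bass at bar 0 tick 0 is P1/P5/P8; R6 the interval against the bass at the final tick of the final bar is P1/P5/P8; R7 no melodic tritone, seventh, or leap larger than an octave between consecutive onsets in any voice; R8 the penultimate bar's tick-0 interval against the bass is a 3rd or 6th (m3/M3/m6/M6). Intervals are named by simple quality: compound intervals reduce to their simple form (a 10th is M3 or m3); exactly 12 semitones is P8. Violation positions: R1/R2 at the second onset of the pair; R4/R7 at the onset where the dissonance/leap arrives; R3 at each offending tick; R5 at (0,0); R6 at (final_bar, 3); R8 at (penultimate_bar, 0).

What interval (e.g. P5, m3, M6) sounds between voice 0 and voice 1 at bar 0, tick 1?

voice 0=D3 voice 1=F3 -> m3

m3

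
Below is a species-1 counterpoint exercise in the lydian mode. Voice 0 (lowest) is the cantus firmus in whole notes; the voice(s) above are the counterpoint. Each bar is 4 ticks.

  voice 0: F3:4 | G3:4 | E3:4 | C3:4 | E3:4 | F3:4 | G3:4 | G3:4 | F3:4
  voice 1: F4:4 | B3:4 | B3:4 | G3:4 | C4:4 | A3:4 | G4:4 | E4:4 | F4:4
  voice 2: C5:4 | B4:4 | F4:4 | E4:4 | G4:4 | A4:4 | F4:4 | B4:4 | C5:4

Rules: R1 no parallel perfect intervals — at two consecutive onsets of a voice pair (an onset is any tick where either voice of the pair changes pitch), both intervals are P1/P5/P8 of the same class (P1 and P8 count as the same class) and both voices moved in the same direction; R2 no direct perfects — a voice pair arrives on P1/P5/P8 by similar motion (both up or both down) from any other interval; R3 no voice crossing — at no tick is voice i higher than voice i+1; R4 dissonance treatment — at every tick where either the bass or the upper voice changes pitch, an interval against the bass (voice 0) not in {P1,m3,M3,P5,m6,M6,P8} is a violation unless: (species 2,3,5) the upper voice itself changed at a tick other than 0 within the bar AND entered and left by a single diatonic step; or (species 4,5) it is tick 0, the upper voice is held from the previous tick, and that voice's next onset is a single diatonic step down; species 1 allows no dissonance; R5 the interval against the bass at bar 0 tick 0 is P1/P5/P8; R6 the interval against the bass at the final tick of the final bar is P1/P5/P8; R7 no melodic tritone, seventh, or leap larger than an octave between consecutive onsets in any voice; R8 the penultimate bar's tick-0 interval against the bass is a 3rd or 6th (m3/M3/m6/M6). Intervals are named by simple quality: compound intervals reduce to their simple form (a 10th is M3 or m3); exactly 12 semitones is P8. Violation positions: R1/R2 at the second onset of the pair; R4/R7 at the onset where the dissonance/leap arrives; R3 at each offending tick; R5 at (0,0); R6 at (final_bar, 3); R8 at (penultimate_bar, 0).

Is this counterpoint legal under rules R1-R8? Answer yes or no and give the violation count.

No (15 violations)

bar 0: v0=F3 v1=F4 v2=C5 (P5)
bar 1: v0=G3 v1=B3 v2=B4 (M3)
bar 2: v0=E3 v1=B3 v2=F4 (m2)
bar 3: v0=C3 v1=G3 v2=E4 (M3)
bar 4: v0=E3 v1=C4 v2=G4 (m3)
bar 5: v0=F3 v1=A3 v2=A4 (M3)
bar 6: v0=G3 v1=G4 v2=F4 (m7)
bar 7: v0=G3 v1=E4 v2=B4 (M3)
bar 8: v0=F3 v1=F4 v2=C5 (P5)
  R2 @ bar1.0: F4/C5 P5 -> B3/B4 P8 similar
  R7 @ bar1.0: F4->B3 leap 6st
  R4 @ bar2.0: E3/F4 m2 untreated
  R7 @ bar2.0: B4->F4 leap 6st
  R1 @ bar3.0: E3/B3 P5 -> C3/G3 P5 similar
  R2 @ bar4.0: G3/E4 M6 -> C4/G4 P5 similar
  R2 @ bar6.0: F3/A3 M3 -> G3/G4 P8 similar
  R3 @ bar6.0: G4 above F4
  R4 @ bar6.0: G3/F4 m7 untreated
  R7 @ bar6.0: A3->G4 leap 10st
  R3 @ bar6.1: G4 above F4
  R3 @ bar6.2: G4 above F4
  R3 @ bar6.3: G4 above F4
  R7 @ bar7.0: F4->B4 leap 6st
  R1 @ bar8.0: E4/B4 P5 -> F4/C5 P5 similar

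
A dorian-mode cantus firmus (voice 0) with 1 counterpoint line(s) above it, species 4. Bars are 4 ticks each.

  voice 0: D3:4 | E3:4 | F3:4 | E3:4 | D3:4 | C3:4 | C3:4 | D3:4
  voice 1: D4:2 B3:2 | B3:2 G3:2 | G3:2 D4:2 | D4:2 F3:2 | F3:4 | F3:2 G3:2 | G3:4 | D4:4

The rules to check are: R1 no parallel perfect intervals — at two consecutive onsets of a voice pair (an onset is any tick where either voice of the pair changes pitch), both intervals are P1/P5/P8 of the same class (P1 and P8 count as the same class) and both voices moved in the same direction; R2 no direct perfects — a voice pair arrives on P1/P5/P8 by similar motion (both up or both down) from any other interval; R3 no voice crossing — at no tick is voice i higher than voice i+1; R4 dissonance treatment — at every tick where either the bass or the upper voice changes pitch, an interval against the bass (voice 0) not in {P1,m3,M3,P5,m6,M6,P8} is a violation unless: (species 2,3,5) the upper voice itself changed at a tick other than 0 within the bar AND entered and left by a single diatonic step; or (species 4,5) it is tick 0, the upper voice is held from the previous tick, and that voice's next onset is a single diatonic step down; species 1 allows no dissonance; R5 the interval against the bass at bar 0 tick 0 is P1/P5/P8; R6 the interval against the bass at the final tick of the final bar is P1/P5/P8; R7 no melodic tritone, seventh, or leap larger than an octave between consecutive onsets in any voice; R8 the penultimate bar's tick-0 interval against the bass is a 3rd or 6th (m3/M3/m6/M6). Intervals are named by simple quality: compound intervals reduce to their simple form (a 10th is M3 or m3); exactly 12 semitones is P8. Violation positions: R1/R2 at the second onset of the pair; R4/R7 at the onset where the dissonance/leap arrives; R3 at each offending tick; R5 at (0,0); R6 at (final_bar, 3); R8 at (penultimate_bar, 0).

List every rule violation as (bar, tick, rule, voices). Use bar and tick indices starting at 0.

bar 0: v0=D3 v1=D4 downbeat P8
bar 1: v0=E3 v1=B3 downbeat P5
bar 2: v0=F3 v1=G3 downbeat M2
bar 3: v0=E3 v1=D4 downbeat m7
bar 4: v0=D3 v1=F3 downbeat m3
bar 5: v0=C3 v1=F3 downbeat P4
bar 6: v0=C3 v1=G3 downbeat P5
bar 7: v0=D3 v1=D4 downbeat P8
  -> R4 @ bar 2 tick 0 v(0, 1): F3/G3 M2 untreated
  -> R4 @ bar 3 tick 0 v(0, 1): E3/D4 m7 untreated
  -> R4 @ bar 3 tick 2 v(0, 1): E3/F3 m2 untreated
  -> R4 @ bar 5 tick 0 v(0, 1): C3/F3 P4 untreated
  -> R8 @ bar 6 tick 0 v(0, 1): penult P5 not 3rd/6th
  -> R2 @ bar 7 tick 0 v(0, 1): C3/G3 P5 -> D3/D4 P8 similar

(2, 0, R4, (0, 1))
(3, 0, R4, (0, 1))
(3, 2, R4, (0, 1))
(5, 0, R4, (0, 1))
(6, 0, R8, (0, 1))
(7, 0, R2, (0, 1))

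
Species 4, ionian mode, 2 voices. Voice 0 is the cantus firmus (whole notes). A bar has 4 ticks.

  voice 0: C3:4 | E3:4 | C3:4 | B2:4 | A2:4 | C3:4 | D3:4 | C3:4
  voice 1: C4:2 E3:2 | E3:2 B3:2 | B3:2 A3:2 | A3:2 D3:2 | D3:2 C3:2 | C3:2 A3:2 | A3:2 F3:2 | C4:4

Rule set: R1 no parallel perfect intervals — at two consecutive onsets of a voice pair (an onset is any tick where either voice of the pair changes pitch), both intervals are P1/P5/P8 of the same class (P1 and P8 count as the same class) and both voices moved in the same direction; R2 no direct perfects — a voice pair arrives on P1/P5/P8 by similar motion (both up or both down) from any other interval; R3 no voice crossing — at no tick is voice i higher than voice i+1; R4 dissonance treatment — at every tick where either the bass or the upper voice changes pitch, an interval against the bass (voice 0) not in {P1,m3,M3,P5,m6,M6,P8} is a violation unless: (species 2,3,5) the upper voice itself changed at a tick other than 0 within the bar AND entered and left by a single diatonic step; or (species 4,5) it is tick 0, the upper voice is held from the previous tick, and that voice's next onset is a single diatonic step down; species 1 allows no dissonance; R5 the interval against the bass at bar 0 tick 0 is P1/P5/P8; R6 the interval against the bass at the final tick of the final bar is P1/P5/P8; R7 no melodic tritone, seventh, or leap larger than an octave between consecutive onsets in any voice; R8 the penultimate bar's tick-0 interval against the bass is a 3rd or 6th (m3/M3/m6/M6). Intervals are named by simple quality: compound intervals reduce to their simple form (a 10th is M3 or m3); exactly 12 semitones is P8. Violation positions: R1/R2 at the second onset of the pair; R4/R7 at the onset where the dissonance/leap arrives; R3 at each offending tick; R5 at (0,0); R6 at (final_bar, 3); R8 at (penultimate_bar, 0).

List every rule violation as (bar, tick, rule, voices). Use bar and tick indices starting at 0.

bar 0: v0=C3 v1=C4 downbeat P8
bar 1: v0=E3 v1=E3 downbeat P1
bar 2: v0=C3 v1=B3 downbeat M7
bar 3: v0=B2 v1=A3 downbeat m7
bar 4: v0=A2 v1=D3 downbeat P4
bar 5: v0=C3 v1=C3 downbeat P1
bar 6: v0=D3 v1=A3 downbeat P5
bar 7: v0=C3 v1=C4 downbeat P8
  -> R4 @ bar 3 tick 0 v(0, 1): B2/A3 m7 untreated
  -> R8 @ bar 6 tick 0 v(0, 1): penult P5 not 3rd/6th

(3, 0, R4, (0, 1))
(6, 0, R8, (0, 1))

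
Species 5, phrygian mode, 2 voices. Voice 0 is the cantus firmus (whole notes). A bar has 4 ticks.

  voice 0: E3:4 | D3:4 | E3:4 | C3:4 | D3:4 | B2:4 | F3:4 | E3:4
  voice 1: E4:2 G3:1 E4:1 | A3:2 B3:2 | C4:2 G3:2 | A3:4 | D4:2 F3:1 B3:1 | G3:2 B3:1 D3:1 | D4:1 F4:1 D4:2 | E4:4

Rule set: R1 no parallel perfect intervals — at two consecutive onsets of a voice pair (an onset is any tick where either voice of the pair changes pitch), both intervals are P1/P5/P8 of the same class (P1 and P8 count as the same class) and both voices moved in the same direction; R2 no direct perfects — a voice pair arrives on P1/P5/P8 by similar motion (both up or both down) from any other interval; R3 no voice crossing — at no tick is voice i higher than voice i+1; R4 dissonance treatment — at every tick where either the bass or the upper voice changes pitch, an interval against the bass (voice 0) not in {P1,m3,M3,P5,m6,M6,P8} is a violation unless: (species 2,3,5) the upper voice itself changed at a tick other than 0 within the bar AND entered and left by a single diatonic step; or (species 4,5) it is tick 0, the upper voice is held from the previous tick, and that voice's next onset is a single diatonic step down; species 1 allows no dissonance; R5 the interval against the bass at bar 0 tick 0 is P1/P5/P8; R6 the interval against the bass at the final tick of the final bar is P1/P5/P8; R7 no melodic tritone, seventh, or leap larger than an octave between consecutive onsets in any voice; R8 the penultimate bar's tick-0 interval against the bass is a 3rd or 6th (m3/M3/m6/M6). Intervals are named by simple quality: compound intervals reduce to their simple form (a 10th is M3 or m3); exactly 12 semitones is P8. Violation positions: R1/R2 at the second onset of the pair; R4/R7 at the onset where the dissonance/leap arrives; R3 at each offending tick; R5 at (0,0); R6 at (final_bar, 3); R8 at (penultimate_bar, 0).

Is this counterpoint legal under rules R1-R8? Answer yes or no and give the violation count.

bar 0: v0=E3 v1=E4 (P8)
bar 1: v0=D3 v1=A3 (P5)
bar 2: v0=E3 v1=C4 (m6)
bar 3: v0=C3 v1=A3 (M6)
bar 4: v0=D3 v1=D4 (P8)
bar 5: v0=B2 v1=G3 (m6)
bar 6: v0=F3 v1=D4 (M6)
bar 7: v0=E3 v1=E4 (P8)
  R2 @ bar1.0: E3/E4 P8 -> D3/A3 P5 similar
  R2 @ bar4.0: C3/A3 M6 -> D3/D4 P8 similar
  R7 @ bar4.3: F3->B3 leap 6st
  R7 @ bar6.0: B2->F3 leap 6st

No (4 violations)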